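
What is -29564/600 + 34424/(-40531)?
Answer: -304728221/6079650 ≈ -50.123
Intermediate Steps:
-29564/600 + 34424/(-40531) = -29564*1/600 + 34424*(-1/40531) = -7391/150 - 34424/40531 = -304728221/6079650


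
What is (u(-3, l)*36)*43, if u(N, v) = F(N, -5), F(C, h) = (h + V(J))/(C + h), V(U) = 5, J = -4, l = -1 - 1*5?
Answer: 0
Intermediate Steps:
l = -6 (l = -1 - 5 = -6)
F(C, h) = (5 + h)/(C + h) (F(C, h) = (h + 5)/(C + h) = (5 + h)/(C + h))
u(N, v) = 0 (u(N, v) = (5 - 5)/(N - 5) = 0/(-5 + N) = 0)
(u(-3, l)*36)*43 = (0*36)*43 = 0*43 = 0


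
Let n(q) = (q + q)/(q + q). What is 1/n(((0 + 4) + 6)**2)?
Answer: 1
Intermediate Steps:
n(q) = 1 (n(q) = (2*q)/((2*q)) = (2*q)*(1/(2*q)) = 1)
1/n(((0 + 4) + 6)**2) = 1/1 = 1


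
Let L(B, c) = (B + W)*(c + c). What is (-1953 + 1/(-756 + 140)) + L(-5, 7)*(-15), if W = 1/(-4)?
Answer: -523909/616 ≈ -850.50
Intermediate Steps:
W = -¼ ≈ -0.25000
L(B, c) = 2*c*(-¼ + B) (L(B, c) = (B - ¼)*(c + c) = (-¼ + B)*(2*c) = 2*c*(-¼ + B))
(-1953 + 1/(-756 + 140)) + L(-5, 7)*(-15) = (-1953 + 1/(-756 + 140)) + ((½)*7*(-1 + 4*(-5)))*(-15) = (-1953 + 1/(-616)) + ((½)*7*(-1 - 20))*(-15) = (-1953 - 1/616) + ((½)*7*(-21))*(-15) = -1203049/616 - 147/2*(-15) = -1203049/616 + 2205/2 = -523909/616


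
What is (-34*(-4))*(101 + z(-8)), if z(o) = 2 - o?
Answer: 15096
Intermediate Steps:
(-34*(-4))*(101 + z(-8)) = (-34*(-4))*(101 + (2 - 1*(-8))) = 136*(101 + (2 + 8)) = 136*(101 + 10) = 136*111 = 15096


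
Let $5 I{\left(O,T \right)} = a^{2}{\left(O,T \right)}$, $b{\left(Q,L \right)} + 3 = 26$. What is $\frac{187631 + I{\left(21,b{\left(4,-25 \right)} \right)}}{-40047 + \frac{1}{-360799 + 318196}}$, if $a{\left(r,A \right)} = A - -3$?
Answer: $- \frac{39997017093}{8530611710} \approx -4.6886$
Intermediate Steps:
$a{\left(r,A \right)} = 3 + A$ ($a{\left(r,A \right)} = A + 3 = 3 + A$)
$b{\left(Q,L \right)} = 23$ ($b{\left(Q,L \right)} = -3 + 26 = 23$)
$I{\left(O,T \right)} = \frac{\left(3 + T\right)^{2}}{5}$
$\frac{187631 + I{\left(21,b{\left(4,-25 \right)} \right)}}{-40047 + \frac{1}{-360799 + 318196}} = \frac{187631 + \frac{\left(3 + 23\right)^{2}}{5}}{-40047 + \frac{1}{-360799 + 318196}} = \frac{187631 + \frac{26^{2}}{5}}{-40047 + \frac{1}{-42603}} = \frac{187631 + \frac{1}{5} \cdot 676}{-40047 - \frac{1}{42603}} = \frac{187631 + \frac{676}{5}}{- \frac{1706122342}{42603}} = \frac{938831}{5} \left(- \frac{42603}{1706122342}\right) = - \frac{39997017093}{8530611710}$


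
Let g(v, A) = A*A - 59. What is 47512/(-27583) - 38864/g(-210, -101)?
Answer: -776926208/139873393 ≈ -5.5545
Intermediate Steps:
g(v, A) = -59 + A**2 (g(v, A) = A**2 - 59 = -59 + A**2)
47512/(-27583) - 38864/g(-210, -101) = 47512/(-27583) - 38864/(-59 + (-101)**2) = 47512*(-1/27583) - 38864/(-59 + 10201) = -47512/27583 - 38864/10142 = -47512/27583 - 38864*1/10142 = -47512/27583 - 19432/5071 = -776926208/139873393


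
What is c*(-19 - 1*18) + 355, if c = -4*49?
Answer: 7607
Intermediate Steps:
c = -196
c*(-19 - 1*18) + 355 = -196*(-19 - 1*18) + 355 = -196*(-19 - 18) + 355 = -196*(-37) + 355 = 7252 + 355 = 7607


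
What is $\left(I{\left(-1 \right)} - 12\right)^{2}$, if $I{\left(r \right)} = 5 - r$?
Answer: $36$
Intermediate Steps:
$\left(I{\left(-1 \right)} - 12\right)^{2} = \left(\left(5 - -1\right) - 12\right)^{2} = \left(\left(5 + 1\right) - 12\right)^{2} = \left(6 - 12\right)^{2} = \left(-6\right)^{2} = 36$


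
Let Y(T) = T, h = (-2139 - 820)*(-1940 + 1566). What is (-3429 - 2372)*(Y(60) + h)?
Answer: -6420117526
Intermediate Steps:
h = 1106666 (h = -2959*(-374) = 1106666)
(-3429 - 2372)*(Y(60) + h) = (-3429 - 2372)*(60 + 1106666) = -5801*1106726 = -6420117526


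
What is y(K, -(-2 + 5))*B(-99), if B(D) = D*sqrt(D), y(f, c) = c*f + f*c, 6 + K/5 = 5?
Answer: -8910*I*sqrt(11) ≈ -29551.0*I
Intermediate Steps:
K = -5 (K = -30 + 5*5 = -30 + 25 = -5)
y(f, c) = 2*c*f (y(f, c) = c*f + c*f = 2*c*f)
B(D) = D**(3/2)
y(K, -(-2 + 5))*B(-99) = (2*(-(-2 + 5))*(-5))*(-99)**(3/2) = (2*(-1*3)*(-5))*(-297*I*sqrt(11)) = (2*(-3)*(-5))*(-297*I*sqrt(11)) = 30*(-297*I*sqrt(11)) = -8910*I*sqrt(11)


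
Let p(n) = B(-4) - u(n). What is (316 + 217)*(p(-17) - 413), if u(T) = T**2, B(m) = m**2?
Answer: -365638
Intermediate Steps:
p(n) = 16 - n**2 (p(n) = (-4)**2 - n**2 = 16 - n**2)
(316 + 217)*(p(-17) - 413) = (316 + 217)*((16 - 1*(-17)**2) - 413) = 533*((16 - 1*289) - 413) = 533*((16 - 289) - 413) = 533*(-273 - 413) = 533*(-686) = -365638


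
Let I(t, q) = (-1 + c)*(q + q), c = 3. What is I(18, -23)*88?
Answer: -8096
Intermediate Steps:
I(t, q) = 4*q (I(t, q) = (-1 + 3)*(q + q) = 2*(2*q) = 4*q)
I(18, -23)*88 = (4*(-23))*88 = -92*88 = -8096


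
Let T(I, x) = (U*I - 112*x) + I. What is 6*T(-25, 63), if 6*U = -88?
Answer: -40286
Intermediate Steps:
U = -44/3 (U = (⅙)*(-88) = -44/3 ≈ -14.667)
T(I, x) = -112*x - 41*I/3 (T(I, x) = (-44*I/3 - 112*x) + I = (-112*x - 44*I/3) + I = -112*x - 41*I/3)
6*T(-25, 63) = 6*(-112*63 - 41/3*(-25)) = 6*(-7056 + 1025/3) = 6*(-20143/3) = -40286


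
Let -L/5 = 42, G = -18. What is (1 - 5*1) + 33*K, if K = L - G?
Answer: -6340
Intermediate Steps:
L = -210 (L = -5*42 = -210)
K = -192 (K = -210 - 1*(-18) = -210 + 18 = -192)
(1 - 5*1) + 33*K = (1 - 5*1) + 33*(-192) = (1 - 5) - 6336 = -4 - 6336 = -6340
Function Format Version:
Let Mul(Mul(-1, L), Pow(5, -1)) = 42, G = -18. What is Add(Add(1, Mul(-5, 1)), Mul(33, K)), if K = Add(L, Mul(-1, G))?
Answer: -6340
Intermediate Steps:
L = -210 (L = Mul(-5, 42) = -210)
K = -192 (K = Add(-210, Mul(-1, -18)) = Add(-210, 18) = -192)
Add(Add(1, Mul(-5, 1)), Mul(33, K)) = Add(Add(1, Mul(-5, 1)), Mul(33, -192)) = Add(Add(1, -5), -6336) = Add(-4, -6336) = -6340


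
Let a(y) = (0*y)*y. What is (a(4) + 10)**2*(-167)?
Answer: -16700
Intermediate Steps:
a(y) = 0 (a(y) = 0*y = 0)
(a(4) + 10)**2*(-167) = (0 + 10)**2*(-167) = 10**2*(-167) = 100*(-167) = -16700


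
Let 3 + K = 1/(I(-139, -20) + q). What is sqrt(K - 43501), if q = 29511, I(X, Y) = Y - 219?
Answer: 3*I*sqrt(1035455602074)/14636 ≈ 208.58*I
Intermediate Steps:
I(X, Y) = -219 + Y
K = -87815/29272 (K = -3 + 1/((-219 - 20) + 29511) = -3 + 1/(-239 + 29511) = -3 + 1/29272 = -87815/29272 ≈ -3.0000)
sqrt(K - 43501) = sqrt(-87815/29272 - 43501) = sqrt(-1273449087/29272) = 3*I*sqrt(1035455602074)/14636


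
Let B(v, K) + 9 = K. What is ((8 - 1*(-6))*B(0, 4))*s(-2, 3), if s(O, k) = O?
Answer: 140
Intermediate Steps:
B(v, K) = -9 + K
((8 - 1*(-6))*B(0, 4))*s(-2, 3) = ((8 - 1*(-6))*(-9 + 4))*(-2) = ((8 + 6)*(-5))*(-2) = (14*(-5))*(-2) = -70*(-2) = 140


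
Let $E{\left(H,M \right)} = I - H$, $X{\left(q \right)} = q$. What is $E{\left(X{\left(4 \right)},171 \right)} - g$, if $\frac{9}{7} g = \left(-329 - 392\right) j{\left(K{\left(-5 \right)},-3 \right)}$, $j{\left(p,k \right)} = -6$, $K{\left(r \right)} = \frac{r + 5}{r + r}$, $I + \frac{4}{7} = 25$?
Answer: $- \frac{70229}{21} \approx -3344.2$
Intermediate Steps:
$I = \frac{171}{7}$ ($I = - \frac{4}{7} + 25 = \frac{171}{7} \approx 24.429$)
$K{\left(r \right)} = \frac{5 + r}{2 r}$
$E{\left(H,M \right)} = \frac{171}{7} - H$
$g = \frac{10094}{3}$ ($g = \frac{7 \left(-329 - 392\right) \left(-6\right)}{9} = \frac{7 \left(\left(-721\right) \left(-6\right)\right)}{9} = \frac{7}{9} \cdot 4326 = \frac{10094}{3} \approx 3364.7$)
$E{\left(X{\left(4 \right)},171 \right)} - g = \left(\frac{171}{7} - 4\right) - \frac{10094}{3} = \frac{143}{7} - \frac{10094}{3} = - \frac{70229}{21}$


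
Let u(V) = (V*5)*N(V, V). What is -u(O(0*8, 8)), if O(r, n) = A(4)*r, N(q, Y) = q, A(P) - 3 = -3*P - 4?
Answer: 0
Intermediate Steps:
A(P) = -1 - 3*P (A(P) = 3 + (-3*P - 4) = 3 + (-4 - 3*P) = -1 - 3*P)
O(r, n) = -13*r (O(r, n) = (-1 - 3*4)*r = (-1 - 12)*r = -13*r)
u(V) = 5*V**2 (u(V) = (V*5)*V = (5*V)*V = 5*V**2)
-u(O(0*8, 8)) = -5*(-0*8)**2 = -5*(-13*0)**2 = -5*0**2 = -5*0 = -1*0 = 0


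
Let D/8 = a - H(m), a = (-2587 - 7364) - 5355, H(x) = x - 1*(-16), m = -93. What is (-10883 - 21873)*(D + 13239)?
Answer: 3557072308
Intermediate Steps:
H(x) = 16 + x (H(x) = x + 16 = 16 + x)
a = -15306 (a = -9951 - 5355 = -15306)
D = -121832 (D = 8*(-15306 - (16 - 93)) = 8*(-15306 - 1*(-77)) = 8*(-15306 + 77) = 8*(-15229) = -121832)
(-10883 - 21873)*(D + 13239) = (-10883 - 21873)*(-121832 + 13239) = -32756*(-108593) = 3557072308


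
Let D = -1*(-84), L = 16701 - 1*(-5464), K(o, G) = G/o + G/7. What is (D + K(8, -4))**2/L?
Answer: 1347921/4344340 ≈ 0.31027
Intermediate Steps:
K(o, G) = G/7 + G/o (K(o, G) = G/o + G*(1/7) = G/o + G/7 = G/7 + G/o)
L = 22165 (L = 16701 + 5464 = 22165)
D = 84
(D + K(8, -4))**2/L = (84 + ((1/7)*(-4) - 4/8))**2/22165 = (84 + (-4/7 - 4*1/8))**2*(1/22165) = (84 + (-4/7 - 1/2))**2*(1/22165) = (84 - 15/14)**2*(1/22165) = (1161/14)**2*(1/22165) = (1347921/196)*(1/22165) = 1347921/4344340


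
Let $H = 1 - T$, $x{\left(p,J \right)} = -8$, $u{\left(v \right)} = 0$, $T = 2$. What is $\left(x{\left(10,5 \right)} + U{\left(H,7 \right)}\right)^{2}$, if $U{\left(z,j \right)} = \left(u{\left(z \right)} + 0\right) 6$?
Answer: $64$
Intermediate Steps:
$H = -1$ ($H = 1 - 2 = -1$)
$U{\left(z,j \right)} = 0$ ($U{\left(z,j \right)} = \left(0 + 0\right) 6 = 0 \cdot 6 = 0$)
$\left(x{\left(10,5 \right)} + U{\left(H,7 \right)}\right)^{2} = \left(-8 + 0\right)^{2} = \left(-8\right)^{2} = 64$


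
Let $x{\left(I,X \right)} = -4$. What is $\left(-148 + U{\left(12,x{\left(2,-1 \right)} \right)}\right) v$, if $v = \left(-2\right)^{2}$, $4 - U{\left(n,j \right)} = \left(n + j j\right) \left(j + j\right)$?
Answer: $320$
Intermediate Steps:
$U{\left(n,j \right)} = 4 - 2 j \left(n + j^{2}\right)$ ($U{\left(n,j \right)} = 4 - \left(n + j j\right) \left(j + j\right) = 4 - \left(n + j^{2}\right) 2 j = 4 - 2 j \left(n + j^{2}\right)$)
$v = 4$
$\left(-148 + U{\left(12,x{\left(2,-1 \right)} \right)}\right) v = \left(-148 - \left(-4 - 128 - 96\right)\right) 4 = \left(-148 + \left(4 - -128 + 96\right)\right) 4 = \left(-148 + \left(4 + 128 + 96\right)\right) 4 = \left(-148 + 228\right) 4 = 80 \cdot 4 = 320$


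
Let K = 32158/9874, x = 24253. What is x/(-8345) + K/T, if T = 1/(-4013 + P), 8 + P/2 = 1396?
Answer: -166099475496/41199265 ≈ -4031.6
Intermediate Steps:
P = 2776 (P = -16 + 2*1396 = -16 + 2792 = 2776)
K = 16079/4937 (K = 32158*(1/9874) = 16079/4937 ≈ 3.2568)
T = -1/1237 (T = 1/(-4013 + 2776) = 1/(-1237) = -1/1237 ≈ -0.00080841)
x/(-8345) + K/T = 24253/(-8345) + 16079/(4937*(-1/1237)) = 24253*(-1/8345) + (16079/4937)*(-1237) = -24253/8345 - 19889723/4937 = -166099475496/41199265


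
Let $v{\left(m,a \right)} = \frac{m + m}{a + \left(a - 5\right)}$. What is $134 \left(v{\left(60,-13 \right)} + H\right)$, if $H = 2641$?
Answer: $\frac{10954634}{31} \approx 3.5338 \cdot 10^{5}$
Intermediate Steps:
$v{\left(m,a \right)} = \frac{2 m}{-5 + 2 a}$ ($v{\left(m,a \right)} = \frac{2 m}{a + \left(-5 + a\right)} = \frac{2 m}{-5 + 2 a}$)
$134 \left(v{\left(60,-13 \right)} + H\right) = 134 \left(2 \cdot 60 \frac{1}{-5 + 2 \left(-13\right)} + 2641\right) = 134 \left(2 \cdot 60 \frac{1}{-5 - 26} + 2641\right) = 134 \left(2 \cdot 60 \frac{1}{-31} + 2641\right) = 134 \left(2 \cdot 60 \left(- \frac{1}{31}\right) + 2641\right) = 134 \left(- \frac{120}{31} + 2641\right) = 134 \cdot \frac{81751}{31} = \frac{10954634}{31}$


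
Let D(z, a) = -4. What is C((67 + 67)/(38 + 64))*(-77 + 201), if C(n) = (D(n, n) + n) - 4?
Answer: -42284/51 ≈ -829.10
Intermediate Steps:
C(n) = -8 + n (C(n) = (-4 + n) - 4 = -8 + n)
C((67 + 67)/(38 + 64))*(-77 + 201) = (-8 + (67 + 67)/(38 + 64))*(-77 + 201) = (-8 + 134/102)*124 = (-8 + 134*(1/102))*124 = (-8 + 67/51)*124 = -341/51*124 = -42284/51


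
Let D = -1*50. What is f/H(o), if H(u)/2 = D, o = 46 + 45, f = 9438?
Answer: -4719/50 ≈ -94.380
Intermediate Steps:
o = 91
D = -50
H(u) = -100 (H(u) = 2*(-50) = -100)
f/H(o) = 9438/(-100) = 9438*(-1/100) = -4719/50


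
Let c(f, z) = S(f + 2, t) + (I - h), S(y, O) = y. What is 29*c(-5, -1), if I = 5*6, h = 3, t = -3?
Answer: 696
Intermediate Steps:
I = 30
c(f, z) = 29 + f (c(f, z) = (f + 2) + (30 - 1*3) = (2 + f) + (30 - 3) = (2 + f) + 27 = 29 + f)
29*c(-5, -1) = 29*(29 - 5) = 29*24 = 696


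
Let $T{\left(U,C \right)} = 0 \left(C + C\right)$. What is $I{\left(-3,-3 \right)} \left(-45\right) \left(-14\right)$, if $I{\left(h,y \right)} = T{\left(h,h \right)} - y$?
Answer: $1890$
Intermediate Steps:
$T{\left(U,C \right)} = 0$ ($T{\left(U,C \right)} = 0 \cdot 2 C = 0$)
$I{\left(h,y \right)} = - y$ ($I{\left(h,y \right)} = 0 - y = - y$)
$I{\left(-3,-3 \right)} \left(-45\right) \left(-14\right) = \left(-1\right) \left(-3\right) \left(-45\right) \left(-14\right) = 3 \left(-45\right) \left(-14\right) = \left(-135\right) \left(-14\right) = 1890$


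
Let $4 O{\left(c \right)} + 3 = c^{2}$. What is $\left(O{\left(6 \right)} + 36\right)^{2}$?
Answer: $\frac{31329}{16} \approx 1958.1$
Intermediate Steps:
$O{\left(c \right)} = - \frac{3}{4} + \frac{c^{2}}{4}$
$\left(O{\left(6 \right)} + 36\right)^{2} = \left(\left(- \frac{3}{4} + \frac{6^{2}}{4}\right) + 36\right)^{2} = \left(\left(- \frac{3}{4} + \frac{1}{4} \cdot 36\right) + 36\right)^{2} = \left(\left(- \frac{3}{4} + 9\right) + 36\right)^{2} = \left(\frac{33}{4} + 36\right)^{2} = \left(\frac{177}{4}\right)^{2} = \frac{31329}{16}$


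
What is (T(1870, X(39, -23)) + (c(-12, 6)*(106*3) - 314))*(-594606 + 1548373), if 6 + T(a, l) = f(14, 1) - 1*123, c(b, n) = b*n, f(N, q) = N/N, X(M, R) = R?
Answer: -22259014246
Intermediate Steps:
f(N, q) = 1
T(a, l) = -128 (T(a, l) = -6 + (1 - 1*123) = -6 + (1 - 123) = -6 - 122 = -128)
(T(1870, X(39, -23)) + (c(-12, 6)*(106*3) - 314))*(-594606 + 1548373) = (-128 + ((-12*6)*(106*3) - 314))*(-594606 + 1548373) = (-128 + (-72*318 - 314))*953767 = (-128 + (-22896 - 314))*953767 = (-128 - 23210)*953767 = -23338*953767 = -22259014246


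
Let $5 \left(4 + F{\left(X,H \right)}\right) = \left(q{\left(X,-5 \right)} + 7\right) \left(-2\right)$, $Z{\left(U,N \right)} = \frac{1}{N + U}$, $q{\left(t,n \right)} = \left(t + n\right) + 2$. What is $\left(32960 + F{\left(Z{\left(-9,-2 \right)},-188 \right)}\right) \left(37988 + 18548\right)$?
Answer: $\frac{102471160784}{55} \approx 1.8631 \cdot 10^{9}$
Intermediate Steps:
$q{\left(t,n \right)} = 2 + n + t$ ($q{\left(t,n \right)} = \left(n + t\right) + 2 = 2 + n + t$)
$F{\left(X,H \right)} = - \frac{28}{5} - \frac{2 X}{5}$ ($F{\left(X,H \right)} = -4 + \frac{\left(\left(2 - 5 + X\right) + 7\right) \left(-2\right)}{5} = -4 + \frac{\left(\left(-3 + X\right) + 7\right) \left(-2\right)}{5} = -4 + \frac{\left(4 + X\right) \left(-2\right)}{5} = -4 + \frac{-8 - 2 X}{5} = -4 - \left(\frac{8}{5} + \frac{2 X}{5}\right) = - \frac{28}{5} - \frac{2 X}{5}$)
$\left(32960 + F{\left(Z{\left(-9,-2 \right)},-188 \right)}\right) \left(37988 + 18548\right) = \left(32960 - \left(\frac{28}{5} + \frac{2}{5 \left(-2 - 9\right)}\right)\right) \left(37988 + 18548\right) = \left(32960 - \left(\frac{28}{5} + \frac{2}{5 \left(-11\right)}\right)\right) 56536 = \left(32960 - \frac{306}{55}\right) 56536 = \frac{1812494}{55} \cdot 56536 = \frac{102471160784}{55}$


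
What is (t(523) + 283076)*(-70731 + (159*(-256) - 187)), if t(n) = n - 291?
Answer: -31623405576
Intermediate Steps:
t(n) = -291 + n
(t(523) + 283076)*(-70731 + (159*(-256) - 187)) = ((-291 + 523) + 283076)*(-70731 + (159*(-256) - 187)) = (232 + 283076)*(-70731 + (-40704 - 187)) = 283308*(-70731 - 40891) = 283308*(-111622) = -31623405576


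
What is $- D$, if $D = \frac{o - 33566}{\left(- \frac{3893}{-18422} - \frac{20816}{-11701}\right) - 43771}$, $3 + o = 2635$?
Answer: $- \frac{6668003797748}{9434664860417} \approx -0.70676$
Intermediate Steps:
$o = 2632$ ($o = -3 + 2635 = 2632$)
$D = \frac{6668003797748}{9434664860417}$ ($D = \frac{2632 - 33566}{\left(- \frac{3893}{-18422} - \frac{20816}{-11701}\right) - 43771} = - \frac{30934}{\left(\left(-3893\right) \left(- \frac{1}{18422}\right) - - \frac{20816}{11701}\right) - 43771} = - \frac{30934}{\left(\frac{3893}{18422} + \frac{20816}{11701}\right) - 43771} = - \frac{30934}{\frac{429024345}{215555822} - 43771} = - \frac{30934}{- \frac{9434664860417}{215555822}} = \left(-30934\right) \left(- \frac{215555822}{9434664860417}\right) = \frac{6668003797748}{9434664860417} \approx 0.70676$)
$- D = \left(-1\right) \frac{6668003797748}{9434664860417} = - \frac{6668003797748}{9434664860417}$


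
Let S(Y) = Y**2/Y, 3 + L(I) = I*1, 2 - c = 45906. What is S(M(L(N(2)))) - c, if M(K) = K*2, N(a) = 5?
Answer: 45908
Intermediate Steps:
c = -45904 (c = 2 - 1*45906 = 2 - 45906 = -45904)
L(I) = -3 + I (L(I) = -3 + I*1 = -3 + I)
M(K) = 2*K
S(Y) = Y
S(M(L(N(2)))) - c = 2*(-3 + 5) - 1*(-45904) = 2*2 + 45904 = 4 + 45904 = 45908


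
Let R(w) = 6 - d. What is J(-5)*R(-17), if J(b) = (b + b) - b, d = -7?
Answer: -65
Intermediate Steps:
R(w) = 13 (R(w) = 6 - 1*(-7) = 6 + 7 = 13)
J(b) = b (J(b) = 2*b - b = b)
J(-5)*R(-17) = -5*13 = -65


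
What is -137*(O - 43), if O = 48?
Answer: -685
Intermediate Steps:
-137*(O - 43) = -137*(48 - 43) = -137*5 = -685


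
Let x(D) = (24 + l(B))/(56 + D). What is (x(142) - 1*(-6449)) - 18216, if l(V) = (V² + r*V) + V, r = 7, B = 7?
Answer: -776579/66 ≈ -11766.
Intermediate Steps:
l(V) = V² + 8*V (l(V) = (V² + 7*V) + V = V² + 8*V)
x(D) = 129/(56 + D) (x(D) = (24 + 7*(8 + 7))/(56 + D) = (24 + 7*15)/(56 + D) = (24 + 105)/(56 + D) = 129/(56 + D))
(x(142) - 1*(-6449)) - 18216 = (129/(56 + 142) - 1*(-6449)) - 18216 = (129/198 + 6449) - 18216 = (129*(1/198) + 6449) - 18216 = (43/66 + 6449) - 18216 = 425677/66 - 18216 = -776579/66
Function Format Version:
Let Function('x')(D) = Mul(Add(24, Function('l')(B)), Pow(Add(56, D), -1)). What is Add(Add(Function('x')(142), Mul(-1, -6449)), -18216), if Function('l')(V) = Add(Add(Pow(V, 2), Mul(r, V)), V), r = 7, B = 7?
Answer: Rational(-776579, 66) ≈ -11766.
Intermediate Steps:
Function('l')(V) = Add(Pow(V, 2), Mul(8, V)) (Function('l')(V) = Add(Add(Pow(V, 2), Mul(7, V)), V) = Add(Pow(V, 2), Mul(8, V)))
Function('x')(D) = Mul(129, Pow(Add(56, D), -1)) (Function('x')(D) = Mul(Add(24, Mul(7, Add(8, 7))), Pow(Add(56, D), -1)) = Mul(Add(24, Mul(7, 15)), Pow(Add(56, D), -1)) = Mul(Add(24, 105), Pow(Add(56, D), -1)) = Mul(129, Pow(Add(56, D), -1)))
Add(Add(Function('x')(142), Mul(-1, -6449)), -18216) = Add(Add(Mul(129, Pow(Add(56, 142), -1)), Mul(-1, -6449)), -18216) = Add(Add(Mul(129, Pow(198, -1)), 6449), -18216) = Add(Add(Mul(129, Rational(1, 198)), 6449), -18216) = Add(Add(Rational(43, 66), 6449), -18216) = Add(Rational(425677, 66), -18216) = Rational(-776579, 66)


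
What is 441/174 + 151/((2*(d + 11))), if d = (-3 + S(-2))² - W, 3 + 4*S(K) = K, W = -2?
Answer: 143123/28826 ≈ 4.9651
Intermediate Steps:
S(K) = -¾ + K/4
d = 321/16 (d = (-3 + (-¾ + (¼)*(-2)))² - 1*(-2) = (-3 + (-¾ - ½))² + 2 = (-3 - 5/4)² + 2 = (-17/4)² + 2 = 289/16 + 2 = 321/16 ≈ 20.063)
441/174 + 151/((2*(d + 11))) = 441/174 + 151/((2*(321/16 + 11))) = 441*(1/174) + 151/((2*(497/16))) = 147/58 + 151/(497/8) = 147/58 + 151*(8/497) = 147/58 + 1208/497 = 143123/28826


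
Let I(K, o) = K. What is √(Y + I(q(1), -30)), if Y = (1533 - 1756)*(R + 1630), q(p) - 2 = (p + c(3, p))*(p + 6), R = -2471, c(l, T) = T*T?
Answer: √187559 ≈ 433.08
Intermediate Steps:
c(l, T) = T²
q(p) = 2 + (6 + p)*(p + p²) (q(p) = 2 + (p + p²)*(p + 6) = 2 + (p + p²)*(6 + p) = 2 + (6 + p)*(p + p²))
Y = 187543 (Y = (1533 - 1756)*(-2471 + 1630) = -223*(-841) = 187543)
√(Y + I(q(1), -30)) = √(187543 + (2 + 1³ + 6*1 + 7*1²)) = √(187543 + (2 + 1 + 6 + 7*1)) = √(187543 + (2 + 1 + 6 + 7)) = √(187543 + 16) = √187559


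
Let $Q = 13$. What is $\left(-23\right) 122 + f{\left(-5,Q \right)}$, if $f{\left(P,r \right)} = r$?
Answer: $-2793$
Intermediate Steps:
$\left(-23\right) 122 + f{\left(-5,Q \right)} = \left(-23\right) 122 + 13 = -2806 + 13 = -2793$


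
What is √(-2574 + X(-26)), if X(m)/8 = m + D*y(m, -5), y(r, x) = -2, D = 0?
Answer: I*√2782 ≈ 52.745*I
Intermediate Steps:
X(m) = 8*m (X(m) = 8*(m + 0*(-2)) = 8*(m + 0) = 8*m)
√(-2574 + X(-26)) = √(-2574 + 8*(-26)) = √(-2574 - 208) = √(-2782) = I*√2782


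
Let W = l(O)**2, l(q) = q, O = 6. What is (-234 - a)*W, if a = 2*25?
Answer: -10224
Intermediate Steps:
W = 36 (W = 6**2 = 36)
a = 50
(-234 - a)*W = (-234 - 1*50)*36 = (-234 - 50)*36 = -284*36 = -10224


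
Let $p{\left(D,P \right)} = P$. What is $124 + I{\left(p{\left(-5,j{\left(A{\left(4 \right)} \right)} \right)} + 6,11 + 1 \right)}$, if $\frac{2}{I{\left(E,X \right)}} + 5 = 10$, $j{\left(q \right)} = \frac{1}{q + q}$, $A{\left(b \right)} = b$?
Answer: $\frac{622}{5} \approx 124.4$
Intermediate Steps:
$j{\left(q \right)} = \frac{1}{2 q}$
$I{\left(E,X \right)} = \frac{2}{5}$ ($I{\left(E,X \right)} = \frac{2}{-5 + 10} = \frac{2}{5}$)
$124 + I{\left(p{\left(-5,j{\left(A{\left(4 \right)} \right)} \right)} + 6,11 + 1 \right)} = 124 + \frac{2}{5} = \frac{622}{5}$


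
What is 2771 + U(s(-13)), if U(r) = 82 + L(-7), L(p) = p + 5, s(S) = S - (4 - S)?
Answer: 2851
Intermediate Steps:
s(S) = -4 + 2*S (s(S) = S + (-4 + S) = -4 + 2*S)
L(p) = 5 + p
U(r) = 80 (U(r) = 82 + (5 - 7) = 82 - 2 = 80)
2771 + U(s(-13)) = 2771 + 80 = 2851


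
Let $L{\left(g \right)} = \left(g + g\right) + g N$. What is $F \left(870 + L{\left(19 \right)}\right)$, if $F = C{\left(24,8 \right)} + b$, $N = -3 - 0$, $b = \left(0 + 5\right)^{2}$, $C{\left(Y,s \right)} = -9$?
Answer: $13616$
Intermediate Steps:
$b = 25$ ($b = 5^{2} = 25$)
$N = -3$ ($N = -3 + 0 = -3$)
$L{\left(g \right)} = - g$ ($L{\left(g \right)} = \left(g + g\right) + g \left(-3\right) = 2 g - 3 g = - g$)
$F = 16$ ($F = -9 + 25 = 16$)
$F \left(870 + L{\left(19 \right)}\right) = 16 \left(870 - 19\right) = 16 \cdot 851 = 13616$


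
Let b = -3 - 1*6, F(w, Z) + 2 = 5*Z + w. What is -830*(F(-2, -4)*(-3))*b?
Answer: 537840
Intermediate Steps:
F(w, Z) = -2 + w + 5*Z (F(w, Z) = -2 + (5*Z + w) = -2 + (w + 5*Z) = -2 + w + 5*Z)
b = -9 (b = -3 - 6 = -9)
-830*(F(-2, -4)*(-3))*b = -830*((-2 - 2 + 5*(-4))*(-3))*(-9) = -830*((-2 - 2 - 20)*(-3))*(-9) = -830*-24*(-3)*(-9) = -830*72*(-9) = -830*(-648) = -415*(-1296) = 537840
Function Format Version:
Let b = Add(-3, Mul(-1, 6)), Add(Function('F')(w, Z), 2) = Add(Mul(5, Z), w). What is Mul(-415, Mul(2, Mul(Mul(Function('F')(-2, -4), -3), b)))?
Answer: 537840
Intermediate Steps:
Function('F')(w, Z) = Add(-2, w, Mul(5, Z)) (Function('F')(w, Z) = Add(-2, Add(Mul(5, Z), w)) = Add(-2, Add(w, Mul(5, Z))) = Add(-2, w, Mul(5, Z)))
b = -9 (b = Add(-3, -6) = -9)
Mul(-415, Mul(2, Mul(Mul(Function('F')(-2, -4), -3), b))) = Mul(-415, Mul(2, Mul(Mul(Add(-2, -2, Mul(5, -4)), -3), -9))) = Mul(-415, Mul(2, Mul(Mul(Add(-2, -2, -20), -3), -9))) = Mul(-415, Mul(2, Mul(Mul(-24, -3), -9))) = Mul(-415, Mul(2, Mul(72, -9))) = Mul(-415, Mul(2, -648)) = Mul(-415, -1296) = 537840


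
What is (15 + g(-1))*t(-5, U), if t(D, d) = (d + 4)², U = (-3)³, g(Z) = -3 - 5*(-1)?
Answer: 8993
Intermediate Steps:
g(Z) = 2 (g(Z) = -3 + 5 = 2)
U = -27
t(D, d) = (4 + d)²
(15 + g(-1))*t(-5, U) = (15 + 2)*(4 - 27)² = 17*(-23)² = 17*529 = 8993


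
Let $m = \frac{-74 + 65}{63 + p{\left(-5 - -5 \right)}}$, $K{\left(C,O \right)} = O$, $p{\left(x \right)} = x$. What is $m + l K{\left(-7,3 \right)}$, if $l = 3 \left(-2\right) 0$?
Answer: $- \frac{1}{7} \approx -0.14286$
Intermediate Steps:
$l = 0$ ($l = \left(-6\right) 0 = 0$)
$m = - \frac{1}{7}$ ($m = \frac{-74 + 65}{63 - 0} = - \frac{9}{63 + \left(-5 + 5\right)} = - \frac{9}{63 + 0} = - \frac{9}{63} = \left(-9\right) \frac{1}{63} = - \frac{1}{7} \approx -0.14286$)
$m + l K{\left(-7,3 \right)} = - \frac{1}{7} + 0 \cdot 3 = - \frac{1}{7} + 0 = - \frac{1}{7}$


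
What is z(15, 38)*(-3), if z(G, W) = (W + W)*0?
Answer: 0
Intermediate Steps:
z(G, W) = 0 (z(G, W) = (2*W)*0 = 0)
z(15, 38)*(-3) = 0*(-3) = 0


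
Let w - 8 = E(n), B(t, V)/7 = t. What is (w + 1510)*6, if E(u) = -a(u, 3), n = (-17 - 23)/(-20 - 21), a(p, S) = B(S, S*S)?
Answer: 8982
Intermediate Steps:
B(t, V) = 7*t
a(p, S) = 7*S
n = 40/41 (n = -40/(-41) = -40*(-1/41) = 40/41 ≈ 0.97561)
E(u) = -21 (E(u) = -7*3 = -1*21 = -21)
w = -13 (w = 8 - 21 = -13)
(w + 1510)*6 = (-13 + 1510)*6 = 1497*6 = 8982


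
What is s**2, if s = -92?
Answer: 8464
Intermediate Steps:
s**2 = (-92)**2 = 8464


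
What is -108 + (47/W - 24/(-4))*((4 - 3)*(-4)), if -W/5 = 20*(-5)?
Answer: -16547/125 ≈ -132.38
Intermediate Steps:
W = 500 (W = -100*(-5) = -5*(-100) = 500)
-108 + (47/W - 24/(-4))*((4 - 3)*(-4)) = -108 + (47/500 - 24/(-4))*((4 - 3)*(-4)) = -108 + (47*(1/500) - 24*(-¼))*(1*(-4)) = -108 + (47/500 + 6)*(-4) = -108 + (3047/500)*(-4) = -108 - 3047/125 = -16547/125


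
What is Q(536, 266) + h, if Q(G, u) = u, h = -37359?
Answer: -37093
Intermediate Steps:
Q(536, 266) + h = 266 - 37359 = -37093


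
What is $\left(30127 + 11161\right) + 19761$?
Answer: $61049$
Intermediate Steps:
$\left(30127 + 11161\right) + 19761 = 41288 + 19761 = 61049$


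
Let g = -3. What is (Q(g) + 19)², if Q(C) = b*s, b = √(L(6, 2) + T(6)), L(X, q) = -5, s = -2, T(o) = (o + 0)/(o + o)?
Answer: 343 - 114*I*√2 ≈ 343.0 - 161.22*I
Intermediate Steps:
T(o) = ½ (T(o) = o/((2*o)) = o*(1/(2*o)) = ½)
b = 3*I*√2/2 (b = √(-5 + ½) = √(-9/2) = 3*I*√2/2 ≈ 2.1213*I)
Q(C) = -3*I*√2 (Q(C) = (3*I*√2/2)*(-2) = -3*I*√2)
(Q(g) + 19)² = (-3*I*√2 + 19)² = (19 - 3*I*√2)²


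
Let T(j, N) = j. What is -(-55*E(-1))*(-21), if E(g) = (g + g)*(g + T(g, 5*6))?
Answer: -4620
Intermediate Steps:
E(g) = 4*g**2 (E(g) = (g + g)*(g + g) = (2*g)*(2*g) = 4*g**2)
-(-55*E(-1))*(-21) = -(-220*(-1)**2)*(-21) = -(-220)*(-21) = -1*4620 = -4620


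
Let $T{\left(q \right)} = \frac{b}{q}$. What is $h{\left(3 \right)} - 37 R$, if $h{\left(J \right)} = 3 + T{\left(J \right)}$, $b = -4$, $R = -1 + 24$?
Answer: $- \frac{2548}{3} \approx -849.33$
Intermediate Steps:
$R = 23$
$T{\left(q \right)} = - \frac{4}{q}$
$h{\left(J \right)} = 3 - \frac{4}{J}$
$h{\left(3 \right)} - 37 R = \left(3 - \frac{4}{3}\right) - 851 = \frac{5}{3} - 851 = - \frac{2548}{3}$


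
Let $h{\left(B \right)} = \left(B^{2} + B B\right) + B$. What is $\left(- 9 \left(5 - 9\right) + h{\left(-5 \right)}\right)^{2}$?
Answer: $6561$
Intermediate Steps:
$h{\left(B \right)} = B + 2 B^{2}$ ($h{\left(B \right)} = \left(B^{2} + B^{2}\right) + B = 2 B^{2} + B = B + 2 B^{2}$)
$\left(- 9 \left(5 - 9\right) + h{\left(-5 \right)}\right)^{2} = \left(- 9 \left(5 - 9\right) - 5 \left(1 + 2 \left(-5\right)\right)\right)^{2} = \left(\left(-9\right) \left(-4\right) - 5 \left(1 - 10\right)\right)^{2} = \left(36 - -45\right)^{2} = \left(36 + 45\right)^{2} = 81^{2} = 6561$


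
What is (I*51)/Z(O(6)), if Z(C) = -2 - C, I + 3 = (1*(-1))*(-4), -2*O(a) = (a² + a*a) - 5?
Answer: 34/21 ≈ 1.6190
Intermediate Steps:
O(a) = 5/2 - a² (O(a) = -((a² + a*a) - 5)/2 = -((a² + a²) - 5)/2 = -(2*a² - 5)/2 = -(-5 + 2*a²)/2 = 5/2 - a²)
I = 1 (I = -3 + (1*(-1))*(-4) = -3 - 1*(-4) = -3 + 4 = 1)
(I*51)/Z(O(6)) = (1*51)/(-2 - (5/2 - 1*6²)) = 51/(-2 - (5/2 - 1*36)) = 51/(-2 - (5/2 - 36)) = 51/(-2 - 1*(-67/2)) = 51/(-2 + 67/2) = 51/(63/2) = 51*(2/63) = 34/21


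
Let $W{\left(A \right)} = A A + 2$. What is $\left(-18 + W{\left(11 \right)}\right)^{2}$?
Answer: $11025$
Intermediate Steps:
$W{\left(A \right)} = 2 + A^{2}$ ($W{\left(A \right)} = A^{2} + 2 = 2 + A^{2}$)
$\left(-18 + W{\left(11 \right)}\right)^{2} = \left(-18 + \left(2 + 11^{2}\right)\right)^{2} = \left(-18 + \left(2 + 121\right)\right)^{2} = \left(-18 + 123\right)^{2} = 105^{2} = 11025$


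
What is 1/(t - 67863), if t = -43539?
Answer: -1/111402 ≈ -8.9765e-6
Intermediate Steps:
1/(t - 67863) = 1/(-43539 - 67863) = 1/(-111402) = -1/111402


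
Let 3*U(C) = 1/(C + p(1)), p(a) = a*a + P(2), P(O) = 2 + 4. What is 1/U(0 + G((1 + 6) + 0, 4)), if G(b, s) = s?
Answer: 33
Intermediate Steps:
P(O) = 6
p(a) = 6 + a**2 (p(a) = a*a + 6 = a**2 + 6 = 6 + a**2)
U(C) = 1/(3*(7 + C)) (U(C) = 1/(3*(C + (6 + 1**2))) = 1/(3*(C + (6 + 1))) = 1/(3*(C + 7)) = 1/(3*(7 + C)))
1/U(0 + G((1 + 6) + 0, 4)) = 1/(1/(3*(7 + (0 + 4)))) = 1/(1/(3*(7 + 4))) = 1/((1/3)/11) = 1/((1/3)*(1/11)) = 1/(1/33) = 33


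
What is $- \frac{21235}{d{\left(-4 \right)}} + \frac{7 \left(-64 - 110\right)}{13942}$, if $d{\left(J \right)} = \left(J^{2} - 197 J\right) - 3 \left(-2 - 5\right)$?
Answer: $- \frac{29706322}{1150215} \approx -25.827$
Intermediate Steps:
$d{\left(J \right)} = 21 + J^{2} - 197 J$ ($d{\left(J \right)} = \left(J^{2} - 197 J\right) - -21 = \left(J^{2} - 197 J\right) + 21 = 21 + J^{2} - 197 J$)
$- \frac{21235}{d{\left(-4 \right)}} + \frac{7 \left(-64 - 110\right)}{13942} = - \frac{21235}{21 + \left(-4\right)^{2} - -788} + \frac{7 \left(-64 - 110\right)}{13942} = - \frac{21235}{21 + 16 + 788} + 7 \left(-174\right) \frac{1}{13942} = - \frac{21235}{825} - \frac{609}{6971} = \left(-21235\right) \frac{1}{825} - \frac{609}{6971} = - \frac{4247}{165} - \frac{609}{6971} = - \frac{29706322}{1150215}$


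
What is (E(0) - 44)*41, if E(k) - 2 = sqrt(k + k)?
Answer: -1722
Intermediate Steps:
E(k) = 2 + sqrt(2)*sqrt(k) (E(k) = 2 + sqrt(k + k) = 2 + sqrt(2*k) = 2 + sqrt(2)*sqrt(k))
(E(0) - 44)*41 = ((2 + sqrt(2)*sqrt(0)) - 44)*41 = ((2 + sqrt(2)*0) - 44)*41 = ((2 + 0) - 44)*41 = (2 - 44)*41 = -42*41 = -1722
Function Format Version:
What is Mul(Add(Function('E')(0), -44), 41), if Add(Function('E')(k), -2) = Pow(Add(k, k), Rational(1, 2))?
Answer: -1722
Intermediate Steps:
Function('E')(k) = Add(2, Mul(Pow(2, Rational(1, 2)), Pow(k, Rational(1, 2)))) (Function('E')(k) = Add(2, Pow(Add(k, k), Rational(1, 2))) = Add(2, Pow(Mul(2, k), Rational(1, 2))) = Add(2, Mul(Pow(2, Rational(1, 2)), Pow(k, Rational(1, 2)))))
Mul(Add(Function('E')(0), -44), 41) = Mul(Add(Add(2, Mul(Pow(2, Rational(1, 2)), Pow(0, Rational(1, 2)))), -44), 41) = Mul(Add(Add(2, Mul(Pow(2, Rational(1, 2)), 0)), -44), 41) = Mul(Add(Add(2, 0), -44), 41) = Mul(Add(2, -44), 41) = Mul(-42, 41) = -1722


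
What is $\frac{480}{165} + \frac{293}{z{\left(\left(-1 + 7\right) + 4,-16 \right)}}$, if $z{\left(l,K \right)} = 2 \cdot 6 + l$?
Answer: $\frac{357}{22} \approx 16.227$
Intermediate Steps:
$z{\left(l,K \right)} = 12 + l$
$\frac{480}{165} + \frac{293}{z{\left(\left(-1 + 7\right) + 4,-16 \right)}} = \frac{480}{165} + \frac{293}{12 + \left(\left(-1 + 7\right) + 4\right)} = 480 \cdot \frac{1}{165} + \frac{293}{12 + \left(6 + 4\right)} = \frac{32}{11} + \frac{293}{12 + 10} = \frac{32}{11} + \frac{293}{22} = \frac{357}{22}$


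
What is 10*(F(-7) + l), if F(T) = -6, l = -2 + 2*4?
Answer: 0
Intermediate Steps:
l = 6 (l = -2 + 8 = 6)
10*(F(-7) + l) = 10*(-6 + 6) = 10*0 = 0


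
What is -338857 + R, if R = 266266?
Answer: -72591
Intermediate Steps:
-338857 + R = -338857 + 266266 = -72591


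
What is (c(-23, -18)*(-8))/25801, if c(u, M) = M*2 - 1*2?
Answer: 304/25801 ≈ 0.011782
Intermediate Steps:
c(u, M) = -2 + 2*M (c(u, M) = 2*M - 2 = -2 + 2*M)
(c(-23, -18)*(-8))/25801 = ((-2 + 2*(-18))*(-8))/25801 = ((-2 - 36)*(-8))*(1/25801) = -38*(-8)*(1/25801) = 304*(1/25801) = 304/25801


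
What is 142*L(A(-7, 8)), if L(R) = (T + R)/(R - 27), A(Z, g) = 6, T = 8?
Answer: -284/3 ≈ -94.667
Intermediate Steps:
L(R) = (8 + R)/(-27 + R) (L(R) = (8 + R)/(R - 27) = (8 + R)/(-27 + R))
142*L(A(-7, 8)) = 142*((8 + 6)/(-27 + 6)) = 142*(14/(-21)) = 142*(-1/21*14) = 142*(-⅔) = -284/3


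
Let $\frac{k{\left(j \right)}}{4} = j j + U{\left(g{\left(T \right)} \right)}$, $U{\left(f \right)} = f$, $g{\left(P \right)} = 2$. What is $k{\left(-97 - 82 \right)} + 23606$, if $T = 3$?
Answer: $151778$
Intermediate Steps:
$k{\left(j \right)} = 8 + 4 j^{2}$ ($k{\left(j \right)} = 4 \left(j j + 2\right) = 4 \left(j^{2} + 2\right) = 4 \left(2 + j^{2}\right) = 8 + 4 j^{2}$)
$k{\left(-97 - 82 \right)} + 23606 = \left(8 + 4 \left(-97 - 82\right)^{2}\right) + 23606 = \left(8 + 4 \left(-179\right)^{2}\right) + 23606 = \left(8 + 4 \cdot 32041\right) + 23606 = \left(8 + 128164\right) + 23606 = 128172 + 23606 = 151778$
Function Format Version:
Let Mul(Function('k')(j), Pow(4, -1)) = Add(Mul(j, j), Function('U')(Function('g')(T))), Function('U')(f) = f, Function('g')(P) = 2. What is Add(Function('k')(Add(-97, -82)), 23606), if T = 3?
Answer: 151778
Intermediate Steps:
Function('k')(j) = Add(8, Mul(4, Pow(j, 2))) (Function('k')(j) = Mul(4, Add(Mul(j, j), 2)) = Mul(4, Add(Pow(j, 2), 2)) = Mul(4, Add(2, Pow(j, 2))) = Add(8, Mul(4, Pow(j, 2))))
Add(Function('k')(Add(-97, -82)), 23606) = Add(Add(8, Mul(4, Pow(Add(-97, -82), 2))), 23606) = Add(Add(8, Mul(4, Pow(-179, 2))), 23606) = Add(Add(8, Mul(4, 32041)), 23606) = Add(Add(8, 128164), 23606) = Add(128172, 23606) = 151778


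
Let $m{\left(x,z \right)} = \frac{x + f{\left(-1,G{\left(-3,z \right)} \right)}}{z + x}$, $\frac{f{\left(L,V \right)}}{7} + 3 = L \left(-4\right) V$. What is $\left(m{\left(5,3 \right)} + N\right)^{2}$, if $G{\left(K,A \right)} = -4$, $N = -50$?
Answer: $4356$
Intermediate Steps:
$f{\left(L,V \right)} = -21 - 28 L V$ ($f{\left(L,V \right)} = -21 + 7 L \left(-4\right) V = -21 + 7 - 4 L V = -21 + 7 \left(- 4 L V\right) = -21 - 28 L V$)
$m{\left(x,z \right)} = \frac{-133 + x}{x + z}$ ($m{\left(x,z \right)} = \frac{x - \left(21 - -112\right)}{z + x} = \frac{x - 133}{x + z} = \frac{-133 + x}{x + z}$)
$\left(m{\left(5,3 \right)} + N\right)^{2} = \left(\frac{-133 + 5}{5 + 3} - 50\right)^{2} = \left(\frac{1}{8} \left(-128\right) - 50\right)^{2} = \left(-16 - 50\right)^{2} = \left(-66\right)^{2} = 4356$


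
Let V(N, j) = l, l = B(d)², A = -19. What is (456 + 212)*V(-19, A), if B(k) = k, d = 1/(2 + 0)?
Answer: 167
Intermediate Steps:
d = ½ (d = 1/2 = ½ ≈ 0.50000)
l = ¼ (l = (½)² = ¼ ≈ 0.25000)
V(N, j) = ¼
(456 + 212)*V(-19, A) = (456 + 212)*(¼) = 668*(¼) = 167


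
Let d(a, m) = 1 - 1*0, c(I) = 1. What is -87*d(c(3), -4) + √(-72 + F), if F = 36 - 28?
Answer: -87 + 8*I ≈ -87.0 + 8.0*I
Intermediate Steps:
F = 8
d(a, m) = 1 (d(a, m) = 1 + 0 = 1)
-87*d(c(3), -4) + √(-72 + F) = -87*1 + √(-72 + 8) = -87 + √(-64) = -87 + 8*I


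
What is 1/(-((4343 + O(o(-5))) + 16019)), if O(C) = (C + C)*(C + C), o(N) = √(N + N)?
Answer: -1/20322 ≈ -4.9208e-5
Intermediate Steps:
o(N) = √2*√N (o(N) = √(2*N) = √2*√N)
O(C) = 4*C² (O(C) = (2*C)*(2*C) = 4*C²)
1/(-((4343 + O(o(-5))) + 16019)) = 1/(-((4343 + 4*(√2*√(-5))²) + 16019)) = 1/(-((4343 + 4*(√2*(I*√5))²) + 16019)) = 1/(-((4343 + 4*(I*√10)²) + 16019)) = 1/(-((4343 + 4*(-10)) + 16019)) = 1/(-((4343 - 40) + 16019)) = 1/(-(4303 + 16019)) = 1/(-1*20322) = 1/(-20322) = -1/20322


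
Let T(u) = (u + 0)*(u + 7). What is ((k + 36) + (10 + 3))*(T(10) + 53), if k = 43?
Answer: 20516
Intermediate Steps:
T(u) = u*(7 + u)
((k + 36) + (10 + 3))*(T(10) + 53) = ((43 + 36) + (10 + 3))*(10*(7 + 10) + 53) = (79 + 13)*(10*17 + 53) = 92*(170 + 53) = 92*223 = 20516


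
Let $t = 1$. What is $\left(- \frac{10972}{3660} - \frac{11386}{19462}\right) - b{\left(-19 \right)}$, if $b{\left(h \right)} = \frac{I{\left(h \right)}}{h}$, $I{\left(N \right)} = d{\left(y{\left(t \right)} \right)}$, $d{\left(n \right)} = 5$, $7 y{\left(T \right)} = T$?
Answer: $- \frac{561604007}{169173435} \approx -3.3197$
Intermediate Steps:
$y{\left(T \right)} = \frac{T}{7}$
$I{\left(N \right)} = 5$
$b{\left(h \right)} = \frac{5}{h}$
$\left(- \frac{10972}{3660} - \frac{11386}{19462}\right) - b{\left(-19 \right)} = \left(- \frac{10972}{3660} - \frac{11386}{19462}\right) - \frac{5}{-19} = \left(\left(-10972\right) \frac{1}{3660} - \frac{5693}{9731}\right) - 5 \left(- \frac{1}{19}\right) = \left(- \frac{2743}{915} - \frac{5693}{9731}\right) - - \frac{5}{19} = - \frac{31901228}{8903865} + \frac{5}{19} = - \frac{561604007}{169173435}$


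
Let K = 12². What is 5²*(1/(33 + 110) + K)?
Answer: 514825/143 ≈ 3600.2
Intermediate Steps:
K = 144
5²*(1/(33 + 110) + K) = 5²*(1/(33 + 110) + 144) = 25*(1/143 + 144) = 25*(20593/143) = 514825/143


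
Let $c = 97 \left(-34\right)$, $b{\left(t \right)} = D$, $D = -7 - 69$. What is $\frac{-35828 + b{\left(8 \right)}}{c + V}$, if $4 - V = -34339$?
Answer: $- \frac{35904}{31045} \approx -1.1565$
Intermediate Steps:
$D = -76$ ($D = -7 - 69 = -76$)
$V = 34343$ ($V = 4 - -34339 = 4 + 34339 = 34343$)
$b{\left(t \right)} = -76$
$c = -3298$
$\frac{-35828 + b{\left(8 \right)}}{c + V} = \frac{-35828 - 76}{-3298 + 34343} = - \frac{35904}{31045}$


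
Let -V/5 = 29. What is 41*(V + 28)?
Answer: -4797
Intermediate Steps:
V = -145 (V = -5*29 = -145)
41*(V + 28) = 41*(-145 + 28) = 41*(-117) = -4797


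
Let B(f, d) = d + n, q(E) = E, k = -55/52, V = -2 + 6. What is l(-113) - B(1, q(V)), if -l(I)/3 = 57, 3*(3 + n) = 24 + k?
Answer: -28025/156 ≈ -179.65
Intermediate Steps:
V = 4
k = -55/52 (k = -55*1/52 = -55/52 ≈ -1.0577)
n = 725/156 (n = -3 + (24 - 55/52)/3 = -3 + (⅓)*(1193/52) = -3 + 1193/156 = 725/156 ≈ 4.6474)
l(I) = -171 (l(I) = -3*57 = -171)
B(f, d) = 725/156 + d (B(f, d) = d + 725/156 = 725/156 + d)
l(-113) - B(1, q(V)) = -171 - (725/156 + 4) = -171 - 1*1349/156 = -171 - 1349/156 = -28025/156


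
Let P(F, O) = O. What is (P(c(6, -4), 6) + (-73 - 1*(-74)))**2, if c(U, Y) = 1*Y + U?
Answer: 49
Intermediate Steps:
c(U, Y) = U + Y (c(U, Y) = Y + U = U + Y)
(P(c(6, -4), 6) + (-73 - 1*(-74)))**2 = (6 + (-73 - 1*(-74)))**2 = (6 + (-73 + 74))**2 = (6 + 1)**2 = 7**2 = 49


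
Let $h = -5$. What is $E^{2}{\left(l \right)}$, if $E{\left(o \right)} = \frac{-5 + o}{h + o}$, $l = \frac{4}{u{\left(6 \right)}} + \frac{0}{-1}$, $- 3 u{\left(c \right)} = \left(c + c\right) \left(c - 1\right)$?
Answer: $1$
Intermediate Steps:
$u{\left(c \right)} = - \frac{2 c \left(-1 + c\right)}{3}$ ($u{\left(c \right)} = - \frac{\left(c + c\right) \left(c - 1\right)}{3} = - \frac{2 c \left(-1 + c\right)}{3}$)
$l = - \frac{1}{5}$ ($l = \frac{4}{\frac{2}{3} \cdot 6 \left(1 - 6\right)} + \frac{0}{-1} = \frac{4}{\frac{2}{3} \cdot 6 \left(1 - 6\right)} + 0 \left(-1\right) = \frac{4}{\frac{2}{3} \cdot 6 \left(-5\right)} + 0 = \frac{4}{-20} + 0 = 4 \left(- \frac{1}{20}\right) + 0 = - \frac{1}{5} + 0 = - \frac{1}{5} \approx -0.2$)
$E{\left(o \right)} = 1$ ($E{\left(o \right)} = \frac{-5 + o}{-5 + o} = 1$)
$E^{2}{\left(l \right)} = 1^{2} = 1$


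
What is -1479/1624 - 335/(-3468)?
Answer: -39527/48552 ≈ -0.81412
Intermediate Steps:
-1479/1624 - 335/(-3468) = -1479*1/1624 - 335*(-1/3468) = -51/56 + 335/3468 = -39527/48552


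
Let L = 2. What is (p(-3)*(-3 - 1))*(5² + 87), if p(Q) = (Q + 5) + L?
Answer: -1792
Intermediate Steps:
p(Q) = 7 + Q (p(Q) = (Q + 5) + 2 = (5 + Q) + 2 = 7 + Q)
(p(-3)*(-3 - 1))*(5² + 87) = ((7 - 3)*(-3 - 1))*(5² + 87) = (4*(-4))*(25 + 87) = -16*112 = -1792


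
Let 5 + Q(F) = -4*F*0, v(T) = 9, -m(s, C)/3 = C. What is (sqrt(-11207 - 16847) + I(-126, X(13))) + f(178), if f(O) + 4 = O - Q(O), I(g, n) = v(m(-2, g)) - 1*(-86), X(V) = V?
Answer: 274 + 13*I*sqrt(166) ≈ 274.0 + 167.49*I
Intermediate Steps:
m(s, C) = -3*C
Q(F) = -5 (Q(F) = -5 - 4*F*0 = -5 + 0 = -5)
I(g, n) = 95 (I(g, n) = 9 - 1*(-86) = 9 + 86 = 95)
f(O) = 1 + O (f(O) = -4 + (O - 1*(-5)) = -4 + (O + 5) = -4 + (5 + O) = 1 + O)
(sqrt(-11207 - 16847) + I(-126, X(13))) + f(178) = (sqrt(-11207 - 16847) + 95) + (1 + 178) = (sqrt(-28054) + 95) + 179 = (13*I*sqrt(166) + 95) + 179 = (95 + 13*I*sqrt(166)) + 179 = 274 + 13*I*sqrt(166)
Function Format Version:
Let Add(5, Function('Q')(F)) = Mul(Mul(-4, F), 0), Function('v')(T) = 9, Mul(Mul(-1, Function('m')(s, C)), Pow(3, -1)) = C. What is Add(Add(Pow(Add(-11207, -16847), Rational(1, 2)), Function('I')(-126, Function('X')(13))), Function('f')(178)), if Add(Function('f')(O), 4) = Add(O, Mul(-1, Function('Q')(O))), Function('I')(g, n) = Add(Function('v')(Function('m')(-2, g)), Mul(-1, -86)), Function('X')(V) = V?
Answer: Add(274, Mul(13, I, Pow(166, Rational(1, 2)))) ≈ Add(274.00, Mul(167.49, I))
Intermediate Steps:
Function('m')(s, C) = Mul(-3, C)
Function('Q')(F) = -5 (Function('Q')(F) = Add(-5, Mul(Mul(-4, F), 0)) = Add(-5, 0) = -5)
Function('I')(g, n) = 95 (Function('I')(g, n) = Add(9, Mul(-1, -86)) = Add(9, 86) = 95)
Function('f')(O) = Add(1, O) (Function('f')(O) = Add(-4, Add(O, Mul(-1, -5))) = Add(-4, Add(O, 5)) = Add(-4, Add(5, O)) = Add(1, O))
Add(Add(Pow(Add(-11207, -16847), Rational(1, 2)), Function('I')(-126, Function('X')(13))), Function('f')(178)) = Add(Add(Pow(Add(-11207, -16847), Rational(1, 2)), 95), Add(1, 178)) = Add(Add(Pow(-28054, Rational(1, 2)), 95), 179) = Add(Add(Mul(13, I, Pow(166, Rational(1, 2))), 95), 179) = Add(Add(95, Mul(13, I, Pow(166, Rational(1, 2)))), 179) = Add(274, Mul(13, I, Pow(166, Rational(1, 2))))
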